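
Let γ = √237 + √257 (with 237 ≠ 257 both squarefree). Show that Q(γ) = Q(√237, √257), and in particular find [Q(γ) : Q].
[Q(γ) : Q] = 4 (equivalently, Q(γ) = Q(√237, √257))

Obviously Q(γ) ⊆ Q(√237, √257), and [Q(√237, √257):Q] = 4 (since 237, 257 are distinct squarefree integers > 1 with 60909 not a perfect square). To show equality we compute the minimal polynomial of γ. From γ = √237 + √257: γ^2 = 237 + 2√(60909) + 257 = 494 + 2√(60909), so γ^2 - 494 = 2√(60909); squaring, (γ^2 - 494)^2 = 4·60909, i.e. γ^4 - 988γ^2 + 244036 - 243636 = 0, i.e. γ^4 - 988γ^2 + 400 = 0. So γ is a root of x^4 - 988x^2 + 400. This polynomial is irreducible over Q: it has no rational root (each ±√237 ± √257 is irrational), and any factorization into two quadratics over Q would force √(60909) ∈ Q (pairing opposite roots) or √237, √257 ∈ Q (other pairings), all impossible. Hence [Q(γ):Q] = 4 = [Q(√237, √257):Q], so Q(γ) = Q(√237, √257).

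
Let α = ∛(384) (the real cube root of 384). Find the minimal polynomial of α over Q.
m_α(x) = x^3 - 384

α satisfies α^3 = 384, so x^3 - 384 annihilates α. By the rational root test, a rational root p/q (in lowest terms) of x^3 - 384 would satisfy p^3 = 384 q^3, forcing q = 1 and p^3 = 384; but 384 is not a perfect cube, contradiction. A monic cubic over Q with no rational root is irreducible (any nontrivial factorization would include a linear factor). Hence x^3 - 384 is the minimal polynomial of α, and in particular [Q(α):Q] = 3.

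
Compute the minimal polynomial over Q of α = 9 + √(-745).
m_α(x) = x^2 - 18x + 826

From α - 9 = √(-745), squaring gives (α - 9)^2 = -745, i.e. α^2 - 18α + 81 = -745, so α^2 - 18α + 826 = 0. The discriminant of x^2 - 18x + 826 is (-18)^2 - 4·(826) = 324 - 3304 = -2980, and 4·(-745) is not a perfect square in Q since -745 is squarefree and ≠ 1. Hence x^2 - 18x + 826 is irreducible over Q and is the minimal polynomial of α.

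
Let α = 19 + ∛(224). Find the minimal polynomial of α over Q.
m_α(x) = x^3 - 57x^2 + 1083x - 7083

Set β = α - 19 = ∛(224), so β^3 = 224. Then (α - 19)^3 - 224 = 0, i.e. α is a root of g(x) = (x - 19)^3 - 224 = x^3 - 57x^2 + 1083x - 7083. Since g(x) = h(x - 19) where h(x) = x^3 - 224, and h is irreducible over Q (because 224 is not a perfect cube, so h has no rational root, and a monic cubic with no rational root is irreducible), g is also irreducible (irreducibility is preserved under the substitution x → x - 19). Hence m_α(x) = x^3 - 57x^2 + 1083x - 7083.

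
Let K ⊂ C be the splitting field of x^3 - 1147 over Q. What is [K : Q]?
[K : Q] = 6

The roots of x^3 - 1147 are ∛1147, ω∛1147, ω^2∛1147 where ω = e^(2πi/3) is a primitive cube root of unity, so K = Q(∛1147, ω). Now [Q(∛1147):Q] = 3 (since 1147 is not a perfect cube, x^3 - 1147 is irreducible) and [Q(ω):Q] = 2. Both 2 and 3 divide [K:Q], and [K:Q] ≤ 3·2 = 6, so [K:Q] = 6. (Equivalently: Q(∛1147) ⊂ R but ω ∉ R, so [K : Q(∛1147)] = 2.)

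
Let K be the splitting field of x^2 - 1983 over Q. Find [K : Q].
[K : Q] = 2

f(x) = x^2 - 1983 factors as (x - √1983)(x + √1983). The splitting field is K = Q(√1983). Since 1983 is squarefree and > 1, it is not a perfect square, so x^2 - 1983 is irreducible over Q and [Q(√1983) : Q] = 2. Hence [K : Q] = 2.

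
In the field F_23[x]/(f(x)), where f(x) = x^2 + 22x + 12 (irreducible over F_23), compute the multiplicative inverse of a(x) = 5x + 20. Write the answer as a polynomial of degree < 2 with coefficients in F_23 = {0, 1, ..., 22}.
a(x)^(-1) ≡ x + 18 (mod f(x))

Since f is irreducible over F_23, F_23[x]/(f) is a field and a(x) ≠ 0 has an inverse. Apply the extended Euclidean algorithm to f(x) and a(x) in F_23[x]: f(x) = (14x + 22)·a(x) + (9). The last nonzero remainder is the constant 9 = gcd(f, a) in F_23. Back-substituting through the division chain expresses 9 = s(x)·a(x) + t(x)·f(x) with s(x) ≡ 9x + 1 (mod f), so (9x + 1)·a(x) ≡ 9 (mod f). Multiplying by 9^(-1) ≡ 18 in F_23 gives a(x)^(-1) ≡ 18·(9x + 1) ≡ x + 18 (mod f). Check: (5x + 20)·(x + 18) = 5x^2 + 18x + 15 ≡ 1 (mod x^2 + 22x + 12).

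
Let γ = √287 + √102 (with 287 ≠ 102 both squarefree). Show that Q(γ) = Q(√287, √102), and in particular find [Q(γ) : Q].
[Q(γ) : Q] = 4 (equivalently, Q(γ) = Q(√287, √102))

Obviously Q(γ) ⊆ Q(√287, √102), and [Q(√287, √102):Q] = 4 (since 287, 102 are distinct squarefree integers > 1 with 29274 not a perfect square). To show equality we compute the minimal polynomial of γ. From γ = √287 + √102: γ^2 = 287 + 2√(29274) + 102 = 389 + 2√(29274), so γ^2 - 389 = 2√(29274); squaring, (γ^2 - 389)^2 = 4·29274, i.e. γ^4 - 778γ^2 + 151321 - 117096 = 0, i.e. γ^4 - 778γ^2 + 34225 = 0. So γ is a root of x^4 - 778x^2 + 34225. This polynomial is irreducible over Q: it has no rational root (each ±√287 ± √102 is irrational), and any factorization into two quadratics over Q would force √(29274) ∈ Q (pairing opposite roots) or √287, √102 ∈ Q (other pairings), all impossible. Hence [Q(γ):Q] = 4 = [Q(√287, √102):Q], so Q(γ) = Q(√287, √102).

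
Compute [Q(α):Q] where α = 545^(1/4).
[Q(α):Q] = 4

α is a root of x^4 - 545. By Eisenstein's criterion at the prime p = 5 (which divides the constant term 545 but p^2 = 25 does not, since 545 is squarefree), x^4 - 545 is irreducible over Q. Hence [Q(α):Q] = 4.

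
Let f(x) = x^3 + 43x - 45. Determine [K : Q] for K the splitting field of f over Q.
[K : Q] = 6

By the rational root test, any rational root of the monic integer polynomial f(x) = x^3 + 43x - 45 must be an integer dividing the constant term -45, i.e. one of ±{1, 3, 5, 9, 15, 45}. Evaluating: f(1) = -1, f(-1) = -89, f(3) = 111, f(-3) = -201, f(5) = 295, f(-5) = -385, f(9) = 1071, f(-9) = -1161, f(15) = 3975, f(-15) = -4065, f(45) = 93015, f(-45) = -93105; none is 0, so f has no rational root and is therefore irreducible over Q (a cubic with no linear factor over a field is irreducible). For an irreducible cubic, the Galois group is A_3 or S_3 according as the discriminant disc(f) = -4a^3 - 27b^2 = -4·(43)^3 - 27·(-45)^2 = -372703 is or is not a square in Q. Here disc(f) = -372703 is not a perfect square in Q, so the Galois group of f over Q is not contained in A_3 and must be all of S_3. The splitting field has degree |S_3| = 6 over Q, so [K : Q] = 6.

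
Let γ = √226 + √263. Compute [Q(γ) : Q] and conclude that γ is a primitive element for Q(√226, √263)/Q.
[Q(γ) : Q] = 4 (equivalently, Q(γ) = Q(√226, √263))

Obviously Q(γ) ⊆ Q(√226, √263), and [Q(√226, √263):Q] = 4 (since 226, 263 are distinct squarefree integers > 1 with 59438 not a perfect square). To show equality we compute the minimal polynomial of γ. From γ = √226 + √263: γ^2 = 226 + 2√(59438) + 263 = 489 + 2√(59438), so γ^2 - 489 = 2√(59438); squaring, (γ^2 - 489)^2 = 4·59438, i.e. γ^4 - 978γ^2 + 239121 - 237752 = 0, i.e. γ^4 - 978γ^2 + 1369 = 0. So γ is a root of x^4 - 978x^2 + 1369. This polynomial is irreducible over Q: it has no rational root (each ±√226 ± √263 is irrational), and any factorization into two quadratics over Q would force √(59438) ∈ Q (pairing opposite roots) or √226, √263 ∈ Q (other pairings), all impossible. Hence [Q(γ):Q] = 4 = [Q(√226, √263):Q], so Q(γ) = Q(√226, √263).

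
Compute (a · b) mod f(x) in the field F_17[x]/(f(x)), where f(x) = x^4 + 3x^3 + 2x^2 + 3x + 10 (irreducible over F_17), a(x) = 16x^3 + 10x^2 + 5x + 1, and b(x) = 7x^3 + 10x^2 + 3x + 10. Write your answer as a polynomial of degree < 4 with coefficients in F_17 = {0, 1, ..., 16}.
a · b ≡ 6x^3 + 10x^2 + 10x + 11 (mod f(x))

Multiply in F_17[x]: a(x)·b(x) = (16x^3 + 10x^2 + 5x + 1)·(7x^3 + 10x^2 + 3x + 10) = 10x^6 + 9x^5 + 13x^4 + 9x^3 + 6x^2 + 2x + 10. This has degree ≥ 4, so divide by f(x) over F_17: 10x^6 + 9x^5 + 13x^4 + 9x^3 + 6x^2 + 2x + 10 = (10x^2 + 13x + 5)·(x^4 + 3x^3 + 2x^2 + 3x + 10) + (6x^3 + 10x^2 + 10x + 11). Hence a·b ≡ 6x^3 + 10x^2 + 10x + 11 (mod f). (F_17[x]/(f) is a field with 17^4 = 83521 elements since f is irreducible of degree 4.)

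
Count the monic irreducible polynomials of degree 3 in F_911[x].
There are 252019040 monic irreducible polynomials of degree 3 over F_911

Each element of F_{911^3} that lies in no proper subfield is a root of exactly one monic irreducible of degree 3 over F_911, and each such polynomial has 3 distinct roots in F_{911^3}. By Möbius inversion the count is N_911(3) = (1/3) Σ_{d|3} μ(3/d) · 911^d = (1/3)(μ(3)·911^1 + μ(1)·911^3) = 756057120/3 = 252019040.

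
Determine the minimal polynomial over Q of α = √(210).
m_α(x) = x^2 - 210

α satisfies α^2 - 210 = 0, so x^2 - 210 annihilates α. Since d = 210 is squarefree and ≠ 1, it is not a perfect square in Q, so x^2 - 210 has no rational root and is therefore irreducible over Q (a degree-2 polynomial over a field is irreducible iff it has no root). Hence m_α(x) = x^2 - 210.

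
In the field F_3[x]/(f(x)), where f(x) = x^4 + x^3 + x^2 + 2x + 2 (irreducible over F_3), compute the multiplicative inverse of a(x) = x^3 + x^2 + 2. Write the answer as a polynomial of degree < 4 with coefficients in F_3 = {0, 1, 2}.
a(x)^(-1) ≡ x^3 + x^2 + 2x (mod f(x))

Since f is irreducible over F_3, F_3[x]/(f) is a field and a(x) ≠ 0 has an inverse. Apply the extended Euclidean algorithm to f(x) and a(x) in F_3[x]: f(x) = (x)·a(x) + (x^2 + 2);  a(x) = (x + 1)·(x^2 + 2) + (x);  (x^2 + 2) = (x)·(x) + (2). The last nonzero remainder is the constant 2 = gcd(f, a) in F_3. Back-substituting through the division chain expresses 2 = s(x)·a(x) + t(x)·f(x) with s(x) ≡ 2x^3 + 2x^2 + x (mod f), so (2x^3 + 2x^2 + x)·a(x) ≡ 2 (mod f). Multiplying by 2^(-1) ≡ 2 in F_3 gives a(x)^(-1) ≡ 2·(2x^3 + 2x^2 + x) ≡ x^3 + x^2 + 2x (mod f). Check: (x^3 + x^2 + 2)·(x^3 + x^2 + 2x) = x^6 + 2x^5 + x^3 + 2x^2 + x ≡ 1 (mod x^4 + x^3 + x^2 + 2x + 2).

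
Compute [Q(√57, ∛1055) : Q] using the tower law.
[Q(√57, ∛1055) : Q] = 6

Let L = Q(√57, ∛1055). Since Q(√57) ⊂ L and [Q(√57):Q] = 2, the tower law gives 2 | [L:Q]. Likewise Q(∛1055) ⊂ L with [Q(∛1055):Q] = 3 (because 1055 is not a perfect cube), so 3 | [L:Q]. As gcd(2,3) = 1, [L:Q] is divisible by 6. Conversely L is generated over Q by √57 and ∛1055, so [L:Q] ≤ 2·3 = 6. Therefore [Q(√57, ∛1055) : Q] = 6.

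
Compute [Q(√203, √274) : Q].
[Q(√203, √274) : Q] = 4

[Q(√203):Q] = 2 (min poly x^2 - 203, irreducible since 203 is squarefree > 1). For the top step, suppose √274 ∈ Q(√203), say √274 = c + d√203 with c, d ∈ Q. Squaring: 274 = c^2 + 203d^2 + 2cd√203. Since √203 ∉ Q this forces 2cd = 0. If d = 0 then √274 = c ∈ Q, contradicting 274 squarefree > 1. If c = 0 then 274 = 203d^2, so 203·274 = (203d)^2 is a perfect square in Q — but 203·274 = 55622 is not a perfect square (since 203 and 274 are distinct squarefree integers). Contradiction. Hence √274 ∉ Q(√203), so x^2 - 274 stays irreducible over Q(√203) and [Q(√203, √274) : Q(√203)] = 2. By the tower law, [Q(√203, √274) : Q] = 2 · 2 = 4.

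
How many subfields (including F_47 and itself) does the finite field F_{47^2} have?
F_{47^2} has 2 subfields

The subfields of F_{p^n} are exactly the fields F_{p^d} for d | n (each is the fixed field of the unique index-d subgroup of Gal(F_{p^n}/F_p) ≅ Z/nZ). The divisors of n = 2 are {1, 2}, giving 2 subfields: F_{47^1}, F_{47^2}.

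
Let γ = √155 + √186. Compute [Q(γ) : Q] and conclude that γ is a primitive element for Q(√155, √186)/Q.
[Q(γ) : Q] = 4 (equivalently, Q(γ) = Q(√155, √186))

Obviously Q(γ) ⊆ Q(√155, √186), and [Q(√155, √186):Q] = 4 (since 155, 186 are distinct squarefree integers > 1 with 28830 not a perfect square). To show equality we compute the minimal polynomial of γ. From γ = √155 + √186: γ^2 = 155 + 2√(28830) + 186 = 341 + 2√(28830), so γ^2 - 341 = 2√(28830); squaring, (γ^2 - 341)^2 = 4·28830, i.e. γ^4 - 682γ^2 + 116281 - 115320 = 0, i.e. γ^4 - 682γ^2 + 961 = 0. So γ is a root of x^4 - 682x^2 + 961. This polynomial is irreducible over Q: it has no rational root (each ±√155 ± √186 is irrational), and any factorization into two quadratics over Q would force √(28830) ∈ Q (pairing opposite roots) or √155, √186 ∈ Q (other pairings), all impossible. Hence [Q(γ):Q] = 4 = [Q(√155, √186):Q], so Q(γ) = Q(√155, √186).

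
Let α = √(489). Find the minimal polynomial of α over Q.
m_α(x) = x^2 - 489

α satisfies α^2 - 489 = 0, so x^2 - 489 annihilates α. Since d = 489 is squarefree and ≠ 1, it is not a perfect square in Q, so x^2 - 489 has no rational root and is therefore irreducible over Q (a degree-2 polynomial over a field is irreducible iff it has no root). Hence m_α(x) = x^2 - 489.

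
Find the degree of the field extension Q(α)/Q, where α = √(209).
[Q(α):Q] = 2

[Q(α):Q] equals the degree of the minimal polynomial of α. Here α^2 = 209 and x^2 - 209 is irreducible (d = 209 is squarefree, ≠ 1, hence not a square), so deg(m_α) = 2. Thus [Q(α):Q] = 2.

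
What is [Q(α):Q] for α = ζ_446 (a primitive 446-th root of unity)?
[Q(α):Q] = 222

The minimal polynomial of ζ_446 over Q is the 446-th cyclotomic polynomial Φ_446(x), which is irreducible over Q and has degree φ(446) = 222. Hence [Q(α):Q] = φ(446) = 222.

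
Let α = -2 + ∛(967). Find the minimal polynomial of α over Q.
m_α(x) = x^3 + 6x^2 + 12x - 959

Set β = α + 2 = ∛(967), so β^3 = 967. Then (α + 2)^3 - 967 = 0, i.e. α is a root of g(x) = (x + 2)^3 - 967 = x^3 + 6x^2 + 12x - 959. Since g(x) = h(x + 2) where h(x) = x^3 - 967, and h is irreducible over Q (because 967 is not a perfect cube, so h has no rational root, and a monic cubic with no rational root is irreducible), g is also irreducible (irreducibility is preserved under the substitution x → x + 2). Hence m_α(x) = x^3 + 6x^2 + 12x - 959.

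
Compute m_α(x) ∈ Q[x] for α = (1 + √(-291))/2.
m_α(x) = x^2 - x + 73

From 2α - 1 = √(-291), squaring gives (2α - 1)^2 = -291, i.e. 4α^2 - 4α + 1 = -291, so α^2 - α + (1 + 291)/4 = 0. Since -291 ≡ 1 (mod 4), (1 + 291)/4 = 73 ∈ Z. The polynomial x^2 - x + 73 has discriminant 1 - 4·(73) = -291, which is not a perfect square in Q (d = -291 is squarefree and ≠ 1), so x^2 - x + 73 is irreducible over Q. It is the minimal polynomial of α.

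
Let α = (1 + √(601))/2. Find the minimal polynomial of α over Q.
m_α(x) = x^2 - x - 150

From 2α - 1 = √(601), squaring gives (2α - 1)^2 = 601, i.e. 4α^2 - 4α + 1 = 601, so α^2 - α + (1 - 601)/4 = 0. Since 601 ≡ 1 (mod 4), (1 - 601)/4 = -150 ∈ Z. The polynomial x^2 - x - 150 has discriminant 1 - 4·(-150) = 601, which is not a perfect square in Q (d = 601 is squarefree and ≠ 1), so x^2 - x - 150 is irreducible over Q. It is the minimal polynomial of α.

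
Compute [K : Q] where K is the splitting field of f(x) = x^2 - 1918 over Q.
[K : Q] = 2

f(x) = x^2 - 1918 factors as (x - √1918)(x + √1918). The splitting field is K = Q(√1918). Since 1918 is squarefree and > 1, it is not a perfect square, so x^2 - 1918 is irreducible over Q and [Q(√1918) : Q] = 2. Hence [K : Q] = 2.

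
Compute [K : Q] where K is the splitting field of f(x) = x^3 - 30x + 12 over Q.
[K : Q] = 6

By the rational root test, any rational root of the monic integer polynomial f(x) = x^3 - 30x + 12 must be an integer dividing the constant term 12, i.e. one of ±{1, 2, 3, 4, 6, 12}. Evaluating: f(1) = -17, f(-1) = 41, f(2) = -40, f(-2) = 64, f(3) = -51, f(-3) = 75, f(4) = -44, f(-4) = 68, f(6) = 48, f(-6) = -24, f(12) = 1380, f(-12) = -1356; none is 0, so f has no rational root and is therefore irreducible over Q (a cubic with no linear factor over a field is irreducible). For an irreducible cubic, the Galois group is A_3 or S_3 according as the discriminant disc(f) = -4a^3 - 27b^2 = -4·(-30)^3 - 27·(12)^2 = 104112 is or is not a square in Q. Here disc(f) = 104112 is not a perfect square in Q, so the Galois group of f over Q is not contained in A_3 and must be all of S_3. The splitting field has degree |S_3| = 6 over Q, so [K : Q] = 6.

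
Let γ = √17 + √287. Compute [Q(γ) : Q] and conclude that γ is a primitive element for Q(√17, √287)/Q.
[Q(γ) : Q] = 4 (equivalently, Q(γ) = Q(√17, √287))

Obviously Q(γ) ⊆ Q(√17, √287), and [Q(√17, √287):Q] = 4 (since 17, 287 are distinct squarefree integers > 1 with 4879 not a perfect square). To show equality we compute the minimal polynomial of γ. From γ = √17 + √287: γ^2 = 17 + 2√(4879) + 287 = 304 + 2√(4879), so γ^2 - 304 = 2√(4879); squaring, (γ^2 - 304)^2 = 4·4879, i.e. γ^4 - 608γ^2 + 92416 - 19516 = 0, i.e. γ^4 - 608γ^2 + 72900 = 0. So γ is a root of x^4 - 608x^2 + 72900. This polynomial is irreducible over Q: it has no rational root (each ±√17 ± √287 is irrational), and any factorization into two quadratics over Q would force √(4879) ∈ Q (pairing opposite roots) or √17, √287 ∈ Q (other pairings), all impossible. Hence [Q(γ):Q] = 4 = [Q(√17, √287):Q], so Q(γ) = Q(√17, √287).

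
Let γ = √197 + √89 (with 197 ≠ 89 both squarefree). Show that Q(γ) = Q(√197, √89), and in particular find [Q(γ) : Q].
[Q(γ) : Q] = 4 (equivalently, Q(γ) = Q(√197, √89))

Obviously Q(γ) ⊆ Q(√197, √89), and [Q(√197, √89):Q] = 4 (since 197, 89 are distinct squarefree integers > 1 with 17533 not a perfect square). To show equality we compute the minimal polynomial of γ. From γ = √197 + √89: γ^2 = 197 + 2√(17533) + 89 = 286 + 2√(17533), so γ^2 - 286 = 2√(17533); squaring, (γ^2 - 286)^2 = 4·17533, i.e. γ^4 - 572γ^2 + 81796 - 70132 = 0, i.e. γ^4 - 572γ^2 + 11664 = 0. So γ is a root of x^4 - 572x^2 + 11664. This polynomial is irreducible over Q: it has no rational root (each ±√197 ± √89 is irrational), and any factorization into two quadratics over Q would force √(17533) ∈ Q (pairing opposite roots) or √197, √89 ∈ Q (other pairings), all impossible. Hence [Q(γ):Q] = 4 = [Q(√197, √89):Q], so Q(γ) = Q(√197, √89).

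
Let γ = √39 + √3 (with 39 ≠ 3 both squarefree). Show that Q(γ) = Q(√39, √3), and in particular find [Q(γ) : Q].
[Q(γ) : Q] = 4 (equivalently, Q(γ) = Q(√39, √3))

Obviously Q(γ) ⊆ Q(√39, √3), and [Q(√39, √3):Q] = 4 (since 39, 3 are distinct squarefree integers > 1 with 117 not a perfect square). To show equality we compute the minimal polynomial of γ. From γ = √39 + √3: γ^2 = 39 + 2√(117) + 3 = 42 + 2√(117), so γ^2 - 42 = 2√(117); squaring, (γ^2 - 42)^2 = 4·117, i.e. γ^4 - 84γ^2 + 1764 - 468 = 0, i.e. γ^4 - 84γ^2 + 1296 = 0. So γ is a root of x^4 - 84x^2 + 1296. This polynomial is irreducible over Q: it has no rational root (each ±√39 ± √3 is irrational), and any factorization into two quadratics over Q would force √(117) ∈ Q (pairing opposite roots) or √39, √3 ∈ Q (other pairings), all impossible. Hence [Q(γ):Q] = 4 = [Q(√39, √3):Q], so Q(γ) = Q(√39, √3).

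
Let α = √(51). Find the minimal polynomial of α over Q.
m_α(x) = x^2 - 51

α satisfies α^2 - 51 = 0, so x^2 - 51 annihilates α. Since d = 51 is squarefree and ≠ 1, it is not a perfect square in Q, so x^2 - 51 has no rational root and is therefore irreducible over Q (a degree-2 polynomial over a field is irreducible iff it has no root). Hence m_α(x) = x^2 - 51.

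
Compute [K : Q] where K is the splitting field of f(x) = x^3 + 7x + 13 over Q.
[K : Q] = 6

By the rational root test, any rational root of the monic integer polynomial f(x) = x^3 + 7x + 13 must be an integer dividing the constant term 13, i.e. one of ±{1, 13}. Evaluating: f(1) = 21, f(-1) = 5, f(13) = 2301, f(-13) = -2275; none is 0, so f has no rational root and is therefore irreducible over Q (a cubic with no linear factor over a field is irreducible). For an irreducible cubic, the Galois group is A_3 or S_3 according as the discriminant disc(f) = -4a^3 - 27b^2 = -4·(7)^3 - 27·(13)^2 = -5935 is or is not a square in Q. Here disc(f) = -5935 is not a perfect square in Q, so the Galois group of f over Q is not contained in A_3 and must be all of S_3. The splitting field has degree |S_3| = 6 over Q, so [K : Q] = 6.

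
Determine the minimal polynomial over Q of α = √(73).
m_α(x) = x^2 - 73

α satisfies α^2 - 73 = 0, so x^2 - 73 annihilates α. Since d = 73 is squarefree and ≠ 1, it is not a perfect square in Q, so x^2 - 73 has no rational root and is therefore irreducible over Q (a degree-2 polynomial over a field is irreducible iff it has no root). Hence m_α(x) = x^2 - 73.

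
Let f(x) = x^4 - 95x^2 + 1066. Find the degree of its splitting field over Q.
[K : Q] = 4

Solving the quadratic in x^2: x^2 = (95 ± √(95^2 - 4·1066))/2 = (95 ± √4761)/2 = (95 ± 69)/2, giving x^2 = 82 or x^2 = 13. So f(x) = (x^2 - 82)(x^2 - 13) and the roots of f are ±√82, ±√13. Hence the splitting field is K = Q(√82, √13). Since 82 and 13 are distinct squarefree integers > 1, their product 1066 is not a perfect square, so √13 ∉ Q(√82). By the tower law [K:Q] = [Q(√82,√13):Q(√82)] · [Q(√82):Q] = 2 · 2 = 4.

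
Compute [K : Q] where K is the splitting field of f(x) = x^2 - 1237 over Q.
[K : Q] = 2

f(x) = x^2 - 1237 factors as (x - √1237)(x + √1237). The splitting field is K = Q(√1237). Since 1237 is squarefree and > 1, it is not a perfect square, so x^2 - 1237 is irreducible over Q and [Q(√1237) : Q] = 2. Hence [K : Q] = 2.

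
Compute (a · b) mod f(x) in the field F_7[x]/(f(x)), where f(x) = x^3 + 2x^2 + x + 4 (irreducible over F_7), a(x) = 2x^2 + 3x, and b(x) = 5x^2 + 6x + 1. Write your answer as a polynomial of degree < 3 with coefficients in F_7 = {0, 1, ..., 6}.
a · b ≡ 3x^2 + 5x (mod f(x))

Multiply in F_7[x]: a(x)·b(x) = (2x^2 + 3x)·(5x^2 + 6x + 1) = 3x^4 + 6x^3 + 6x^2 + 3x. This has degree ≥ 3, so divide by f(x) over F_7: 3x^4 + 6x^3 + 6x^2 + 3x = (3x)·(x^3 + 2x^2 + x + 4) + (3x^2 + 5x). Hence a·b ≡ 3x^2 + 5x (mod f). (F_7[x]/(f) is a field with 7^3 = 343 elements since f is irreducible of degree 3.)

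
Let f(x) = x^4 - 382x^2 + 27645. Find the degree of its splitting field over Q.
[K : Q] = 4

Solving the quadratic in x^2: x^2 = (382 ± √(382^2 - 4·27645))/2 = (382 ± √35344)/2 = (382 ± 188)/2, giving x^2 = 285 or x^2 = 97. So f(x) = (x^2 - 285)(x^2 - 97) and the roots of f are ±√285, ±√97. Hence the splitting field is K = Q(√285, √97). Since 285 and 97 are distinct squarefree integers > 1, their product 27645 is not a perfect square, so √97 ∉ Q(√285). By the tower law [K:Q] = [Q(√285,√97):Q(√285)] · [Q(√285):Q] = 2 · 2 = 4.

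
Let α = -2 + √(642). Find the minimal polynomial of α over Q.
m_α(x) = x^2 + 4x - 638

From α + 2 = √(642), squaring gives (α + 2)^2 = 642, i.e. α^2 + 4α + 4 = 642, so α^2 + 4α - 638 = 0. The discriminant of x^2 + 4x - 638 is (4)^2 - 4·(-638) = 16 + 2552 = 2568, and 4·(642) is not a perfect square in Q since 642 is squarefree and ≠ 1. Hence x^2 + 4x - 638 is irreducible over Q and is the minimal polynomial of α.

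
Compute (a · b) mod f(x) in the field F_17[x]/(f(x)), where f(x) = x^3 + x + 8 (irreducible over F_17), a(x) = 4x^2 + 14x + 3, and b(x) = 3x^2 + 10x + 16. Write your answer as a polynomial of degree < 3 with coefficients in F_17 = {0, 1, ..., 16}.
a · b ≡ 14x^2 + 8x + 4 (mod f(x))

Multiply in F_17[x]: a(x)·b(x) = (4x^2 + 14x + 3)·(3x^2 + 10x + 16) = 12x^4 + 14x^3 + 9x^2 + 16x + 14. This has degree ≥ 3, so divide by f(x) over F_17: 12x^4 + 14x^3 + 9x^2 + 16x + 14 = (12x + 14)·(x^3 + x + 8) + (14x^2 + 8x + 4). Hence a·b ≡ 14x^2 + 8x + 4 (mod f). (F_17[x]/(f) is a field with 17^3 = 4913 elements since f is irreducible of degree 3.)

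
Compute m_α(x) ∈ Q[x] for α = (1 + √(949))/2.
m_α(x) = x^2 - x - 237

From 2α - 1 = √(949), squaring gives (2α - 1)^2 = 949, i.e. 4α^2 - 4α + 1 = 949, so α^2 - α + (1 - 949)/4 = 0. Since 949 ≡ 1 (mod 4), (1 - 949)/4 = -237 ∈ Z. The polynomial x^2 - x - 237 has discriminant 1 - 4·(-237) = 949, which is not a perfect square in Q (d = 949 is squarefree and ≠ 1), so x^2 - x - 237 is irreducible over Q. It is the minimal polynomial of α.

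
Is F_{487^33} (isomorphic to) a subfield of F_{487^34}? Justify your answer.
No: F_{487^33} is not a subfield of F_{487^34}

F_{p^m} embeds in F_{p^n} iff m | n. Here 33 ∤ 34 (since 34 = 1·33 + 1 with remainder 1 ≠ 0), so F_{487^33} is not a subfield of F_{487^34}. Equivalently: if it were, the tower law would give 33 = [F_{487^33}:F_487] dividing [F_{487^34}:F_487] = 34, contradiction.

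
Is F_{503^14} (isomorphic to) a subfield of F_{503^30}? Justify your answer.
No: F_{503^14} is not a subfield of F_{503^30}

F_{p^m} embeds in F_{p^n} iff m | n. Here 14 ∤ 30 (since 30 = 2·14 + 2 with remainder 2 ≠ 0), so F_{503^14} is not a subfield of F_{503^30}. Equivalently: if it were, the tower law would give 14 = [F_{503^14}:F_503] dividing [F_{503^30}:F_503] = 30, contradiction.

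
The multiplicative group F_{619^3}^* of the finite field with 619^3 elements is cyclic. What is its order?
|F_{619^3}^*| = 237176658

F_{619^3} has 619^3 = 237176659 elements; its multiplicative group consists of all nonzero elements, so |F_{619^3}^*| = 237176659 - 1 = 237176658. (It is cyclic since any finite subgroup of the multiplicative group of a field is cyclic.)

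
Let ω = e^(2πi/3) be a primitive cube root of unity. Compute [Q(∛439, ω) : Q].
[Q(∛439, ω) : Q] = 6

[Q(∛439):Q] = 3 (min poly x^3 - 439, irreducible since 439 is not a perfect cube). [Q(ω):Q] = 2 (min poly x^2 + x + 1). Since Q(∛439) ⊂ R and ω ∉ R, we have ω ∉ Q(∛439), so x^2 + x + 1 remains irreducible over Q(∛439) and [Q(∛439, ω) : Q(∛439)] = 2. By the tower law, [Q(∛439, ω) : Q] = 3 · 2 = 6. (In fact Q(∛439, ω) is the splitting field of x^3 - 439 over Q.)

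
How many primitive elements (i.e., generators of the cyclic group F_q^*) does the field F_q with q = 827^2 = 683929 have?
There are φ(683928) = 183744 primitive elements

F_q^* is cyclic of order q - 1 = 683928. A cyclic group of order m has exactly φ(m) generators. Here m = 683928 = 2^3 · 3^2 · 7 · 23 · 59, so the number of primitive elements is φ(683928) = 183744.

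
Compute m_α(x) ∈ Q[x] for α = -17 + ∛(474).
m_α(x) = x^3 + 51x^2 + 867x + 4439

Set β = α + 17 = ∛(474), so β^3 = 474. Then (α + 17)^3 - 474 = 0, i.e. α is a root of g(x) = (x + 17)^3 - 474 = x^3 + 51x^2 + 867x + 4439. Since g(x) = h(x + 17) where h(x) = x^3 - 474, and h is irreducible over Q (because 474 is not a perfect cube, so h has no rational root, and a monic cubic with no rational root is irreducible), g is also irreducible (irreducibility is preserved under the substitution x → x + 17). Hence m_α(x) = x^3 + 51x^2 + 867x + 4439.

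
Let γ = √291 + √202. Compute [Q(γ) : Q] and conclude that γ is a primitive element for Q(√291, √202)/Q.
[Q(γ) : Q] = 4 (equivalently, Q(γ) = Q(√291, √202))

Obviously Q(γ) ⊆ Q(√291, √202), and [Q(√291, √202):Q] = 4 (since 291, 202 are distinct squarefree integers > 1 with 58782 not a perfect square). To show equality we compute the minimal polynomial of γ. From γ = √291 + √202: γ^2 = 291 + 2√(58782) + 202 = 493 + 2√(58782), so γ^2 - 493 = 2√(58782); squaring, (γ^2 - 493)^2 = 4·58782, i.e. γ^4 - 986γ^2 + 243049 - 235128 = 0, i.e. γ^4 - 986γ^2 + 7921 = 0. So γ is a root of x^4 - 986x^2 + 7921. This polynomial is irreducible over Q: it has no rational root (each ±√291 ± √202 is irrational), and any factorization into two quadratics over Q would force √(58782) ∈ Q (pairing opposite roots) or √291, √202 ∈ Q (other pairings), all impossible. Hence [Q(γ):Q] = 4 = [Q(√291, √202):Q], so Q(γ) = Q(√291, √202).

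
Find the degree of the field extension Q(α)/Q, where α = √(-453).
[Q(α):Q] = 2

[Q(α):Q] equals the degree of the minimal polynomial of α. Here α^2 = -453 and x^2 + 453 is irreducible (d = -453 is squarefree, ≠ 1, hence not a square), so deg(m_α) = 2. Thus [Q(α):Q] = 2.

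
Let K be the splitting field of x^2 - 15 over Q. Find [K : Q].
[K : Q] = 2

f(x) = x^2 - 15 factors as (x - √15)(x + √15). The splitting field is K = Q(√15). Since 15 is squarefree and > 1, it is not a perfect square, so x^2 - 15 is irreducible over Q and [Q(√15) : Q] = 2. Hence [K : Q] = 2.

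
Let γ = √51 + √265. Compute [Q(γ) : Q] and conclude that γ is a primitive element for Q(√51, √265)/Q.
[Q(γ) : Q] = 4 (equivalently, Q(γ) = Q(√51, √265))

Obviously Q(γ) ⊆ Q(√51, √265), and [Q(√51, √265):Q] = 4 (since 51, 265 are distinct squarefree integers > 1 with 13515 not a perfect square). To show equality we compute the minimal polynomial of γ. From γ = √51 + √265: γ^2 = 51 + 2√(13515) + 265 = 316 + 2√(13515), so γ^2 - 316 = 2√(13515); squaring, (γ^2 - 316)^2 = 4·13515, i.e. γ^4 - 632γ^2 + 99856 - 54060 = 0, i.e. γ^4 - 632γ^2 + 45796 = 0. So γ is a root of x^4 - 632x^2 + 45796. This polynomial is irreducible over Q: it has no rational root (each ±√51 ± √265 is irrational), and any factorization into two quadratics over Q would force √(13515) ∈ Q (pairing opposite roots) or √51, √265 ∈ Q (other pairings), all impossible. Hence [Q(γ):Q] = 4 = [Q(√51, √265):Q], so Q(γ) = Q(√51, √265).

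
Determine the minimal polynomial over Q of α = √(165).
m_α(x) = x^2 - 165

α satisfies α^2 - 165 = 0, so x^2 - 165 annihilates α. Since d = 165 is squarefree and ≠ 1, it is not a perfect square in Q, so x^2 - 165 has no rational root and is therefore irreducible over Q (a degree-2 polynomial over a field is irreducible iff it has no root). Hence m_α(x) = x^2 - 165.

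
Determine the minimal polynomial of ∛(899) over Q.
m_α(x) = x^3 - 899

α satisfies α^3 = 899, so x^3 - 899 annihilates α. By the rational root test, a rational root p/q (in lowest terms) of x^3 - 899 would satisfy p^3 = 899 q^3, forcing q = 1 and p^3 = 899; but 899 is not a perfect cube, contradiction. A monic cubic over Q with no rational root is irreducible (any nontrivial factorization would include a linear factor). Hence x^3 - 899 is the minimal polynomial of α, and in particular [Q(α):Q] = 3.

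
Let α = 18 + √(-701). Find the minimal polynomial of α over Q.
m_α(x) = x^2 - 36x + 1025

From α - 18 = √(-701), squaring gives (α - 18)^2 = -701, i.e. α^2 - 36α + 324 = -701, so α^2 - 36α + 1025 = 0. The discriminant of x^2 - 36x + 1025 is (-36)^2 - 4·(1025) = 1296 - 4100 = -2804, and 4·(-701) is not a perfect square in Q since -701 is squarefree and ≠ 1. Hence x^2 - 36x + 1025 is irreducible over Q and is the minimal polynomial of α.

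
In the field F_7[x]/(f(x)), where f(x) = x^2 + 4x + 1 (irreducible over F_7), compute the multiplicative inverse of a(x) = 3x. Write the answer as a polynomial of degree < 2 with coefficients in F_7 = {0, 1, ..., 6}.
a(x)^(-1) ≡ 2x + 1 (mod f(x))

Since f is irreducible over F_7, F_7[x]/(f) is a field and a(x) ≠ 0 has an inverse. Apply the extended Euclidean algorithm to f(x) and a(x) in F_7[x]: f(x) = (5x + 6)·a(x) + (1). The last nonzero remainder is the constant 1 = gcd(f, a) in F_7. Back-substituting through the division chain expresses 1 = s(x)·a(x) + t(x)·f(x) with s(x) ≡ 2x + 1 (mod f), so a(x)^(-1) ≡ s(x) = 2x + 1 (mod f). Check: (3x)·(2x + 1) = 6x^2 + 3x ≡ 1 (mod x^2 + 4x + 1).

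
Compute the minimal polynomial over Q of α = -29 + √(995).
m_α(x) = x^2 + 58x - 154

From α + 29 = √(995), squaring gives (α + 29)^2 = 995, i.e. α^2 + 58α + 841 = 995, so α^2 + 58α - 154 = 0. The discriminant of x^2 + 58x - 154 is (58)^2 - 4·(-154) = 3364 + 616 = 3980, and 4·(995) is not a perfect square in Q since 995 is squarefree and ≠ 1. Hence x^2 + 58x - 154 is irreducible over Q and is the minimal polynomial of α.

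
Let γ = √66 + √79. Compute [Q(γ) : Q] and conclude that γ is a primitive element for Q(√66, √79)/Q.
[Q(γ) : Q] = 4 (equivalently, Q(γ) = Q(√66, √79))

Obviously Q(γ) ⊆ Q(√66, √79), and [Q(√66, √79):Q] = 4 (since 66, 79 are distinct squarefree integers > 1 with 5214 not a perfect square). To show equality we compute the minimal polynomial of γ. From γ = √66 + √79: γ^2 = 66 + 2√(5214) + 79 = 145 + 2√(5214), so γ^2 - 145 = 2√(5214); squaring, (γ^2 - 145)^2 = 4·5214, i.e. γ^4 - 290γ^2 + 21025 - 20856 = 0, i.e. γ^4 - 290γ^2 + 169 = 0. So γ is a root of x^4 - 290x^2 + 169. This polynomial is irreducible over Q: it has no rational root (each ±√66 ± √79 is irrational), and any factorization into two quadratics over Q would force √(5214) ∈ Q (pairing opposite roots) or √66, √79 ∈ Q (other pairings), all impossible. Hence [Q(γ):Q] = 4 = [Q(√66, √79):Q], so Q(γ) = Q(√66, √79).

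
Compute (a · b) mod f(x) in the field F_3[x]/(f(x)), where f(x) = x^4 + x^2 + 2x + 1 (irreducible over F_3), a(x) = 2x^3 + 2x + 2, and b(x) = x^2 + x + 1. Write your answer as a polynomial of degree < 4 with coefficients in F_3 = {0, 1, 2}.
a · b ≡ 2x^3 + x^2 + x (mod f(x))

Multiply in F_3[x]: a(x)·b(x) = (2x^3 + 2x + 2)·(x^2 + x + 1) = 2x^5 + 2x^4 + x^3 + x^2 + x + 2. This has degree ≥ 4, so divide by f(x) over F_3: 2x^5 + 2x^4 + x^3 + x^2 + x + 2 = (2x + 2)·(x^4 + x^2 + 2x + 1) + (2x^3 + x^2 + x). Hence a·b ≡ 2x^3 + x^2 + x (mod f). (F_3[x]/(f) is a field with 3^4 = 81 elements since f is irreducible of degree 4.)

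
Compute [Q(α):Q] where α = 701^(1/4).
[Q(α):Q] = 4

α is a root of x^4 - 701. By Eisenstein's criterion at the prime p = 701 (which divides the constant term 701 but p^2 = 491401 does not, since 701 is squarefree), x^4 - 701 is irreducible over Q. Hence [Q(α):Q] = 4.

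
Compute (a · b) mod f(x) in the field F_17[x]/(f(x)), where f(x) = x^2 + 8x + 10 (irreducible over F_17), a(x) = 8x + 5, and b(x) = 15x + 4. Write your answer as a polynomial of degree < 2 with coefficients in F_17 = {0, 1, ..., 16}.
a · b ≡ 14x + 10 (mod f(x))

Multiply in F_17[x]: a(x)·b(x) = (8x + 5)·(15x + 4) = x^2 + 5x + 3. This has degree ≥ 2, so divide by f(x) over F_17: x^2 + 5x + 3 = (1)·(x^2 + 8x + 10) + (14x + 10). Hence a·b ≡ 14x + 10 (mod f). (F_17[x]/(f) is a field with 17^2 = 289 elements since f is irreducible of degree 2.)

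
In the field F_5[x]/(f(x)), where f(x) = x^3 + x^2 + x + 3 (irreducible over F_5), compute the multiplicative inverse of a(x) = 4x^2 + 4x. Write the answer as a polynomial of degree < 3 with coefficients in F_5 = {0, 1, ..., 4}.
a(x)^(-1) ≡ 4x^2 + 2x + 4 (mod f(x))

Since f is irreducible over F_5, F_5[x]/(f) is a field and a(x) ≠ 0 has an inverse. Apply the extended Euclidean algorithm to f(x) and a(x) in F_5[x]: f(x) = (4x)·a(x) + (x + 3);  a(x) = (4x + 2)·(x + 3) + (4). The last nonzero remainder is the constant 4 = gcd(f, a) in F_5. Back-substituting through the division chain expresses 4 = s(x)·a(x) + t(x)·f(x) with s(x) ≡ x^2 + 3x + 1 (mod f), so (x^2 + 3x + 1)·a(x) ≡ 4 (mod f). Multiplying by 4^(-1) ≡ 4 in F_5 gives a(x)^(-1) ≡ 4·(x^2 + 3x + 1) ≡ 4x^2 + 2x + 4 (mod f). Check: (4x^2 + 4x)·(4x^2 + 2x + 4) = x^4 + 4x^3 + 4x^2 + x ≡ 1 (mod x^3 + x^2 + x + 3).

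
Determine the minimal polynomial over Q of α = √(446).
m_α(x) = x^2 - 446

α satisfies α^2 - 446 = 0, so x^2 - 446 annihilates α. Since d = 446 is squarefree and ≠ 1, it is not a perfect square in Q, so x^2 - 446 has no rational root and is therefore irreducible over Q (a degree-2 polynomial over a field is irreducible iff it has no root). Hence m_α(x) = x^2 - 446.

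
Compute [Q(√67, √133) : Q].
[Q(√67, √133) : Q] = 4

[Q(√67):Q] = 2 (min poly x^2 - 67, irreducible since 67 is squarefree > 1). For the top step, suppose √133 ∈ Q(√67), say √133 = c + d√67 with c, d ∈ Q. Squaring: 133 = c^2 + 67d^2 + 2cd√67. Since √67 ∉ Q this forces 2cd = 0. If d = 0 then √133 = c ∈ Q, contradicting 133 squarefree > 1. If c = 0 then 133 = 67d^2, so 67·133 = (67d)^2 is a perfect square in Q — but 67·133 = 8911 is not a perfect square (since 67 and 133 are distinct squarefree integers). Contradiction. Hence √133 ∉ Q(√67), so x^2 - 133 stays irreducible over Q(√67) and [Q(√67, √133) : Q(√67)] = 2. By the tower law, [Q(√67, √133) : Q] = 2 · 2 = 4.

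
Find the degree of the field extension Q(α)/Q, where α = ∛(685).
[Q(α):Q] = 3

The minimal polynomial of α is x^3 - 685, irreducible over Q since 685 is not a perfect cube (so x^3 - 685 has no rational root). Hence [Q(α):Q] = deg(m_α) = 3.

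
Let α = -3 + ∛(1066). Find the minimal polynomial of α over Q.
m_α(x) = x^3 + 9x^2 + 27x - 1039

Set β = α + 3 = ∛(1066), so β^3 = 1066. Then (α + 3)^3 - 1066 = 0, i.e. α is a root of g(x) = (x + 3)^3 - 1066 = x^3 + 9x^2 + 27x - 1039. Since g(x) = h(x + 3) where h(x) = x^3 - 1066, and h is irreducible over Q (because 1066 is not a perfect cube, so h has no rational root, and a monic cubic with no rational root is irreducible), g is also irreducible (irreducibility is preserved under the substitution x → x + 3). Hence m_α(x) = x^3 + 9x^2 + 27x - 1039.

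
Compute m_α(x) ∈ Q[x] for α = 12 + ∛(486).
m_α(x) = x^3 - 36x^2 + 432x - 2214

Set β = α - 12 = ∛(486), so β^3 = 486. Then (α - 12)^3 - 486 = 0, i.e. α is a root of g(x) = (x - 12)^3 - 486 = x^3 - 36x^2 + 432x - 2214. Since g(x) = h(x - 12) where h(x) = x^3 - 486, and h is irreducible over Q (because 486 is not a perfect cube, so h has no rational root, and a monic cubic with no rational root is irreducible), g is also irreducible (irreducibility is preserved under the substitution x → x - 12). Hence m_α(x) = x^3 - 36x^2 + 432x - 2214.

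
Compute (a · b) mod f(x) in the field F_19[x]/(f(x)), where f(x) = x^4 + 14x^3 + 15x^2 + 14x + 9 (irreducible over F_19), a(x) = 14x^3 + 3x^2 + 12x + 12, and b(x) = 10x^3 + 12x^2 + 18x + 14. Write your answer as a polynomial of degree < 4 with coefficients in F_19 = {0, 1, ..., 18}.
a · b ≡ 5x^3 + 4x^2 + 3x + 9 (mod f(x))

Multiply in F_19[x]: a(x)·b(x) = (14x^3 + 3x^2 + 12x + 12)·(10x^3 + 12x^2 + 18x + 14) = 7x^6 + 8x^5 + 9x^4 + x^3 + 3x^2 + 4x + 16. This has degree ≥ 4, so divide by f(x) over F_19: 7x^6 + 8x^5 + 9x^4 + x^3 + 3x^2 + 4x + 16 = (7x^2 + 5x + 5)·(x^4 + 14x^3 + 15x^2 + 14x + 9) + (5x^3 + 4x^2 + 3x + 9). Hence a·b ≡ 5x^3 + 4x^2 + 3x + 9 (mod f). (F_19[x]/(f) is a field with 19^4 = 130321 elements since f is irreducible of degree 4.)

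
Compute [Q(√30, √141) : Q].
[Q(√30, √141) : Q] = 4

[Q(√30):Q] = 2 (min poly x^2 - 30, irreducible since 30 is squarefree > 1). For the top step, suppose √141 ∈ Q(√30), say √141 = c + d√30 with c, d ∈ Q. Squaring: 141 = c^2 + 30d^2 + 2cd√30. Since √30 ∉ Q this forces 2cd = 0. If d = 0 then √141 = c ∈ Q, contradicting 141 squarefree > 1. If c = 0 then 141 = 30d^2, so 30·141 = (30d)^2 is a perfect square in Q — but 30·141 = 4230 is not a perfect square (since 30 and 141 are distinct squarefree integers). Contradiction. Hence √141 ∉ Q(√30), so x^2 - 141 stays irreducible over Q(√30) and [Q(√30, √141) : Q(√30)] = 2. By the tower law, [Q(√30, √141) : Q] = 2 · 2 = 4.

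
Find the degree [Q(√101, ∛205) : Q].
[Q(√101, ∛205) : Q] = 6

Let L = Q(√101, ∛205). Since Q(√101) ⊂ L and [Q(√101):Q] = 2, the tower law gives 2 | [L:Q]. Likewise Q(∛205) ⊂ L with [Q(∛205):Q] = 3 (because 205 is not a perfect cube), so 3 | [L:Q]. As gcd(2,3) = 1, [L:Q] is divisible by 6. Conversely L is generated over Q by √101 and ∛205, so [L:Q] ≤ 2·3 = 6. Therefore [Q(√101, ∛205) : Q] = 6.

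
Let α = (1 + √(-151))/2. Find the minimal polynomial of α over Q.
m_α(x) = x^2 - x + 38

From 2α - 1 = √(-151), squaring gives (2α - 1)^2 = -151, i.e. 4α^2 - 4α + 1 = -151, so α^2 - α + (1 + 151)/4 = 0. Since -151 ≡ 1 (mod 4), (1 + 151)/4 = 38 ∈ Z. The polynomial x^2 - x + 38 has discriminant 1 - 4·(38) = -151, which is not a perfect square in Q (d = -151 is squarefree and ≠ 1), so x^2 - x + 38 is irreducible over Q. It is the minimal polynomial of α.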